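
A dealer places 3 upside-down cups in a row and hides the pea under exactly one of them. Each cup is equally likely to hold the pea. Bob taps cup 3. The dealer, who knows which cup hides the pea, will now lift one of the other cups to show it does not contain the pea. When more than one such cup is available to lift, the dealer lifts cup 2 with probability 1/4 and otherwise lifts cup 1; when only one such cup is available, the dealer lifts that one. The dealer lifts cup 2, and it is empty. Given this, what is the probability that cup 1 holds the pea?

Consider each possible location of the pea in turn.
If it is under cup 1 (prior 1/3): only cup 2 is available, probability 1; weight (1/3)·1 = 1/3.
If it is under cup 2 (prior 1/3): the dealer opened cup 2, so this case is ruled out; weight (1/3)·0 = 0.
If it is under cup 3 (prior 1/3): cup 2 is available, opened with probability 1/4; weight (1/3)·(1/4) = 1/12.
The weights sum to 5/12.
So P(the pea under cup 1 | the dealer opened cup 2) = (1/3) / (5/12) = 4/5.

4/5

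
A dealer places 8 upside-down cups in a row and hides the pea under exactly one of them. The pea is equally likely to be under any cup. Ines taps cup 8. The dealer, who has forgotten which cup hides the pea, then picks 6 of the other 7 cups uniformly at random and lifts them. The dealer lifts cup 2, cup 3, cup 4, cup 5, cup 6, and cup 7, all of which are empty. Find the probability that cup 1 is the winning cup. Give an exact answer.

1/2

Because the dealer chose which cups to lift without knowing where the pea is, the choice is independent of the prize location. Learning that none of the 6 opened cups holds the pea simply rules out those 6 locations and leaves the remaining 2 cups still equally likely by symmetry.
So P(the pea under cup 1) = 1/2.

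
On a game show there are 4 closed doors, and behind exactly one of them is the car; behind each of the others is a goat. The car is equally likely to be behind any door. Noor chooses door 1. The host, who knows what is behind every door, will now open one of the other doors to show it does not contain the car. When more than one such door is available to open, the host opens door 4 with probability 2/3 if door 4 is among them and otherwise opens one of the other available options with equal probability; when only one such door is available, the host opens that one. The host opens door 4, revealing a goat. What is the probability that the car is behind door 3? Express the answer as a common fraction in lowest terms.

1/3

Consider each possible location of the car in turn.
If it is behind any of doors 1, 2, and 3 (prior 1/4 each): door 4 is available, opened with probability 2/3; weight (1/4)·(2/3) = 1/6 each.
If it is behind door 4 (prior 1/4): the host opened door 4, so this case is ruled out; weight (1/4)·0 = 0.
The weights sum to 1/2.
So P(the car behind door 3 | the host opened door 4) = (1/6) / (1/2) = 1/3.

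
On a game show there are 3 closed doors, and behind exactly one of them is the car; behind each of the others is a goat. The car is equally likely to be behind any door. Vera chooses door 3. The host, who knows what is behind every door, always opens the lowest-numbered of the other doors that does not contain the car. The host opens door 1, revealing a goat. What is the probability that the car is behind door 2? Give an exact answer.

Apply Bayes' rule, conditioning on where the car actually is.
If it is behind door 1 (prior 1/3): the host opened door 1, so this case is ruled out; weight (1/3)·0 = 0.
If it is behind either of doors 2 and 3 (prior 1/3 each): door 1 is the lowest-numbered option available, probability 1; weight (1/3)·1 = 1/3 each.
The weights sum to 2/3.
So P(the car behind door 2 | the host opened door 1) = (1/3) / (2/3) = 1/2.

1/2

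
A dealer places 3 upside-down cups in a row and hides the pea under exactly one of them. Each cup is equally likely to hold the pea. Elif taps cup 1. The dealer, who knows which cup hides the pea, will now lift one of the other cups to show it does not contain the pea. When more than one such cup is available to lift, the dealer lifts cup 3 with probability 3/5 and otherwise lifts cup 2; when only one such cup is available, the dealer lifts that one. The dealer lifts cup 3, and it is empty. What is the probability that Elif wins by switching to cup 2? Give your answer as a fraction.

5/8

Condition on the true location of the pea.
If it is under cup 1 (prior 1/3): cup 3 is available, opened with probability 3/5; weight (1/3)·(3/5) = 1/5.
If it is under cup 2 (prior 1/3): only cup 3 is available, probability 1; weight (1/3)·1 = 1/3.
If it is under cup 3 (prior 1/3): the dealer opened cup 3, so this case is ruled out; weight (1/3)·0 = 0.
The weights sum to 8/15.
So P(the pea under cup 2 | the dealer opened cup 3) = (1/3) / (8/15) = 5/8.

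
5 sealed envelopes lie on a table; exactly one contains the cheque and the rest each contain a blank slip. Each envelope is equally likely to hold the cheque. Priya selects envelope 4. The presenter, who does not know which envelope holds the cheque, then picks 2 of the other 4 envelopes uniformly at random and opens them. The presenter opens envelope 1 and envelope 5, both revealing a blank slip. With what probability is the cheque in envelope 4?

1/3

Consider each possible location of the cheque in turn.
If it is in either of envelopes 1 and 5 (prior 1/5 each): that envelope was opened and seen not to hold the prize — ruled out; weight (1/5)·0 = 0 each.
If it is in any of envelopes 2, 3, and 4 (prior 1/5 each): the presenter picks exactly this set with probability 1/6 regardless, and none is the prize; weight (1/5)·(1/6) = 1/30 each.
The weights sum to 1/10.
So P(the cheque in envelope 4 | the presenter opened envelope 1 and envelope 5) = (1/30) / (1/10) = 1/3.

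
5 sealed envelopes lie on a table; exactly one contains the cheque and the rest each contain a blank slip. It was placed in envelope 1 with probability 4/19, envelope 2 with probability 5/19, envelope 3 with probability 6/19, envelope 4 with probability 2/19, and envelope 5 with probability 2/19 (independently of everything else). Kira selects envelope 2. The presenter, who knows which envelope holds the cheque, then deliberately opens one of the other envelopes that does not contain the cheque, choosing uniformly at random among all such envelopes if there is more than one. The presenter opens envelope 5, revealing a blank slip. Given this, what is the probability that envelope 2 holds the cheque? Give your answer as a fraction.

Apply Bayes' rule, conditioning on where the cheque actually is.
If it is in envelope 1 (prior 4/19): the presenter has 3 equally likely choices, so probability 1/3; weight (4/19)·(1/3) = 4/57.
If it is in envelope 2 (prior 5/19): the presenter has 4 equally likely choices, so probability 1/4; weight (5/19)·(1/4) = 5/76.
If it is in envelope 3 (prior 6/19): the presenter has 3 equally likely choices, so probability 1/3; weight (6/19)·(1/3) = 2/19.
If it is in envelope 4 (prior 2/19): the presenter has 3 equally likely choices, so probability 1/3; weight (2/19)·(1/3) = 2/57.
If it is in envelope 5 (prior 2/19): the presenter opened envelope 5, so this case is ruled out; weight (2/19)·0 = 0.
The weights sum to 21/76.
So P(the cheque in envelope 2 | the presenter opened envelope 5) = (5/76) / (21/76) = 5/21.

5/21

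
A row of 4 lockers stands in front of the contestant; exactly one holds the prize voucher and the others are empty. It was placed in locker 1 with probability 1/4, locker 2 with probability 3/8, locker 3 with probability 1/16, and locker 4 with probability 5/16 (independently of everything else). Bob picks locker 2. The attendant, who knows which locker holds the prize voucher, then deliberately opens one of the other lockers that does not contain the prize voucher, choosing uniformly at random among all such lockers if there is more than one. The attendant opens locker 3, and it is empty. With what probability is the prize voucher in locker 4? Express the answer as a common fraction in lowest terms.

Apply Bayes' rule, conditioning on where the prize voucher actually is.
If it is in locker 1 (prior 1/4): the attendant has 2 equally likely choices, so probability 1/2; weight (1/4)·(1/2) = 1/8.
If it is in locker 2 (prior 3/8): the attendant has 3 equally likely choices, so probability 1/3; weight (3/8)·(1/3) = 1/8.
If it is in locker 3 (prior 1/16): the attendant opened locker 3, so this case is ruled out; weight (1/16)·0 = 0.
If it is in locker 4 (prior 5/16): the attendant has 2 equally likely choices, so probability 1/2; weight (5/16)·(1/2) = 5/32.
The weights sum to 13/32.
So P(the prize voucher in locker 4 | the attendant opened locker 3) = (5/32) / (13/32) = 5/13.

5/13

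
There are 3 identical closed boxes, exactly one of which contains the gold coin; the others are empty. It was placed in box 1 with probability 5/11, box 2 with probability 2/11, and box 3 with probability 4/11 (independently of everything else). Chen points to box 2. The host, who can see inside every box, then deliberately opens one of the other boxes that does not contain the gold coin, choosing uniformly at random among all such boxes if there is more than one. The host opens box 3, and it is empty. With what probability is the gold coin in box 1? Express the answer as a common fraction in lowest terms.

Condition on the true location of the gold coin.
If it is in box 1 (prior 5/11): the host has no choice, probability 1; weight (5/11)·1 = 5/11.
If it is in box 2 (prior 2/11): the host has 2 equally likely choices, so probability 1/2; weight (2/11)·(1/2) = 1/11.
If it is in box 3 (prior 4/11): the host opened box 3, so this case is ruled out; weight (4/11)·0 = 0.
The weights sum to 6/11.
So P(the gold coin in box 1 | the host opened box 3) = (5/11) / (6/11) = 5/6.

5/6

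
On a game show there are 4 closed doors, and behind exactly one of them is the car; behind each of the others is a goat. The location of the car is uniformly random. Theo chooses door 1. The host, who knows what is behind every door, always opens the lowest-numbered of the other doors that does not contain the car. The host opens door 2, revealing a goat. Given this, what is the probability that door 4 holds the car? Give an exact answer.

1/3

Apply Bayes' rule, conditioning on where the car actually is.
If it is behind any of doors 1, 3, and 4 (prior 1/4 each): door 2 is the lowest-numbered option available, probability 1; weight (1/4)·1 = 1/4 each.
If it is behind door 2 (prior 1/4): the host opened door 2, so this case is ruled out; weight (1/4)·0 = 0.
The weights sum to 3/4.
So P(the car behind door 4 | the host opened door 2) = (1/4) / (3/4) = 1/3.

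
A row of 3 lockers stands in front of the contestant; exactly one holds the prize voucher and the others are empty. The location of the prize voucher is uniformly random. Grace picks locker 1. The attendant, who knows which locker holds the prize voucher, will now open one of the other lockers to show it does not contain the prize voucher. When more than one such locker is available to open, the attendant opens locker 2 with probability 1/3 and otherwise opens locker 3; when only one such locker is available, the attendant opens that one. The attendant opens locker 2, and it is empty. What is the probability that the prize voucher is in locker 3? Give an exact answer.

Condition on the true location of the prize voucher.
If it is in locker 1 (prior 1/3): locker 2 is available, opened with probability 1/3; weight (1/3)·(1/3) = 1/9.
If it is in locker 2 (prior 1/3): the attendant opened locker 2, so this case is ruled out; weight (1/3)·0 = 0.
If it is in locker 3 (prior 1/3): only locker 2 is available, probability 1; weight (1/3)·1 = 1/3.
The weights sum to 4/9.
So P(the prize voucher in locker 3 | the attendant opened locker 2) = (1/3) / (4/9) = 3/4.

3/4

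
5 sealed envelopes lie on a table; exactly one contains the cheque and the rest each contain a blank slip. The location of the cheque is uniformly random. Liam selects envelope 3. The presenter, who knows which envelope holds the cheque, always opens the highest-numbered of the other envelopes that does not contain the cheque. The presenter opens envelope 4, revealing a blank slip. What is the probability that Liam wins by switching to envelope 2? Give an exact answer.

0

Consider each possible location of the cheque in turn.
If it is in any of envelopes 1, 2, and 3 (prior 1/5 each): the presenter would have opened envelope 5 instead, probability 0; weight (1/5)·0 = 0 each.
If it is in envelope 4 (prior 1/5): the presenter opened envelope 4, so this case is ruled out; weight (1/5)·0 = 0.
If it is in envelope 5 (prior 1/5): envelope 4 is the highest-numbered option available, probability 1; weight (1/5)·1 = 1/5.
The weights sum to 1/5.
So P(the cheque in envelope 2 | the presenter opened envelope 4) = 0 / (1/5) = 0.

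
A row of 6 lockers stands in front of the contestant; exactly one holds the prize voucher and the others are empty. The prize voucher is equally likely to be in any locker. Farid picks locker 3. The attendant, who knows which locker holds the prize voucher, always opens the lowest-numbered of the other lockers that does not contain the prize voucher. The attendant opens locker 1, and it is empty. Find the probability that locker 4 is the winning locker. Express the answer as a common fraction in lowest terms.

Consider each possible location of the prize voucher in turn.
If it is in locker 1 (prior 1/6): the attendant opened locker 1, so this case is ruled out; weight (1/6)·0 = 0.
If it is in any of lockers 2, 3, 4, 5, and 6 (prior 1/6 each): locker 1 is the lowest-numbered option available, probability 1; weight (1/6)·1 = 1/6 each.
The weights sum to 5/6.
So P(the prize voucher in locker 4 | the attendant opened locker 1) = (1/6) / (5/6) = 1/5.

1/5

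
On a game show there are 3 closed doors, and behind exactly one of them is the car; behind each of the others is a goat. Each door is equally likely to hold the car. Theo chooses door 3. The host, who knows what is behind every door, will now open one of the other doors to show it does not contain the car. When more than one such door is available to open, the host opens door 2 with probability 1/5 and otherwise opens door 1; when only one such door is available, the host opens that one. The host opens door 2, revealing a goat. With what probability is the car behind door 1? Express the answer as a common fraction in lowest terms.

Apply Bayes' rule, conditioning on where the car actually is.
If it is behind door 1 (prior 1/3): only door 2 is available, probability 1; weight (1/3)·1 = 1/3.
If it is behind door 2 (prior 1/3): the host opened door 2, so this case is ruled out; weight (1/3)·0 = 0.
If it is behind door 3 (prior 1/3): door 2 is available, opened with probability 1/5; weight (1/3)·(1/5) = 1/15.
The weights sum to 2/5.
So P(the car behind door 1 | the host opened door 2) = (1/3) / (2/5) = 5/6.

5/6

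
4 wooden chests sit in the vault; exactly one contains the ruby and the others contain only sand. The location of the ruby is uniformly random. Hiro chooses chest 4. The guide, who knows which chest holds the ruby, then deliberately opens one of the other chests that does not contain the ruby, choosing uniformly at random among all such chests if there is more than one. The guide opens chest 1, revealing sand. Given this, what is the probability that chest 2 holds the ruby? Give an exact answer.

3/8

Apply Bayes' rule, conditioning on where the ruby actually is.
If it is in chest 1 (prior 1/4): the guide opened chest 1, so this case is ruled out; weight (1/4)·0 = 0.
If it is in either of chests 2 and 3 (prior 1/4 each): the guide has 2 equally likely choices, so probability 1/2; weight (1/4)·(1/2) = 1/8 each.
If it is in chest 4 (prior 1/4): the guide has 3 equally likely choices, so probability 1/3; weight (1/4)·(1/3) = 1/12.
The weights sum to 1/3.
So P(the ruby in chest 2 | the guide opened chest 1) = (1/8) / (1/3) = 3/8.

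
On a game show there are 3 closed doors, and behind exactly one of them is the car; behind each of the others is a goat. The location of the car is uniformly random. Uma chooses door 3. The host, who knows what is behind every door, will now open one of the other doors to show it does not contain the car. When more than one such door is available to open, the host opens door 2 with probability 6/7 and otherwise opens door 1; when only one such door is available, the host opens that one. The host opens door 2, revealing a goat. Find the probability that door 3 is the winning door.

Apply Bayes' rule, conditioning on where the car actually is.
If it is behind door 1 (prior 1/3): only door 2 is available, probability 1; weight (1/3)·1 = 1/3.
If it is behind door 2 (prior 1/3): the host opened door 2, so this case is ruled out; weight (1/3)·0 = 0.
If it is behind door 3 (prior 1/3): door 2 is available, opened with probability 6/7; weight (1/3)·(6/7) = 2/7.
The weights sum to 13/21.
So P(the car behind door 3 | the host opened door 2) = (2/7) / (13/21) = 6/13.

6/13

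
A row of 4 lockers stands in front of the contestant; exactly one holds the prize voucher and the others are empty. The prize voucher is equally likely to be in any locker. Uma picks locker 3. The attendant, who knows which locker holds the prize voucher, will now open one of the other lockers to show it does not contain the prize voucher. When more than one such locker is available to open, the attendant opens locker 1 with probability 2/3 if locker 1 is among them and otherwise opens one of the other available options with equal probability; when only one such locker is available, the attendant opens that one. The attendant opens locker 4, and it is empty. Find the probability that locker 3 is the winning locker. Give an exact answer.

Apply Bayes' rule, conditioning on where the prize voucher actually is.
If it is in locker 1 (prior 1/4): locker 1 holds the prize so is unavailable; the attendant chooses uniformly among the 2 others, probability 1/2; weight (1/4)·(1/2) = 1/8.
If it is in locker 2 (prior 1/4): locker 1 is available but not opened, probability 1/3; weight (1/4)·(1/3) = 1/12.
If it is in locker 3 (prior 1/4): locker 1 is available but not opened; locker 4 gets probability (1 − 2/3)/2 = 1/6; weight (1/4)·(1/6) = 1/24.
If it is in locker 4 (prior 1/4): the attendant opened locker 4, so this case is ruled out; weight (1/4)·0 = 0.
The weights sum to 1/4.
So P(the prize voucher in locker 3 | the attendant opened locker 4) = (1/24) / (1/4) = 1/6.

1/6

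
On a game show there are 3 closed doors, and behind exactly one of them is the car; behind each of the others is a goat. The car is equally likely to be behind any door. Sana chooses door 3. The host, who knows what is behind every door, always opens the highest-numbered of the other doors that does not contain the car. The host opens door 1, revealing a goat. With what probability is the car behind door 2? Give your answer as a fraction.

Apply Bayes' rule, conditioning on where the car actually is.
If it is behind door 1 (prior 1/3): the host opened door 1, so this case is ruled out; weight (1/3)·0 = 0.
If it is behind door 2 (prior 1/3): door 1 is the highest-numbered option available, probability 1; weight (1/3)·1 = 1/3.
If it is behind door 3 (prior 1/3): the host would have opened door 2 instead, probability 0; weight (1/3)·0 = 0.
The weights sum to 1/3.
So P(the car behind door 2 | the host opened door 1) = (1/3) / (1/3) = 1.

1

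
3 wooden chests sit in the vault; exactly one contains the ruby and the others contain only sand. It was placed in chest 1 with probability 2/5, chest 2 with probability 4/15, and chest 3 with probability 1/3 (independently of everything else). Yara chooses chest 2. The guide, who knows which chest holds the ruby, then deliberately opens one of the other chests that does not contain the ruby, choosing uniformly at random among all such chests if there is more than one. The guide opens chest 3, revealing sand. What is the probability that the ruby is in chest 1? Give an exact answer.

Consider each possible location of the ruby in turn.
If it is in chest 1 (prior 2/5): the guide has no choice, probability 1; weight (2/5)·1 = 2/5.
If it is in chest 2 (prior 4/15): the guide has 2 equally likely choices, so probability 1/2; weight (4/15)·(1/2) = 2/15.
If it is in chest 3 (prior 1/3): the guide opened chest 3, so this case is ruled out; weight (1/3)·0 = 0.
The weights sum to 8/15.
So P(the ruby in chest 1 | the guide opened chest 3) = (2/5) / (8/15) = 3/4.

3/4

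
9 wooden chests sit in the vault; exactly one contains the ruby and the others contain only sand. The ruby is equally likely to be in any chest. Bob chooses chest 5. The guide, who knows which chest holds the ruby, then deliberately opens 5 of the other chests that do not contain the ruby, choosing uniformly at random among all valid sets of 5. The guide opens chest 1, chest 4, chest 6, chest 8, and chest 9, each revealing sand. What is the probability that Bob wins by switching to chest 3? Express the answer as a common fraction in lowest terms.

8/27

Consider each possible location of the ruby in turn.
If it is in any of chests 1, 4, 6, 8, and 9 (prior 1/9 each): that chest was opened and seen not to hold the prize — ruled out; weight (1/9)·0 = 0 each.
If it is in any of chests 2, 3, and 7 (prior 1/9 each): the guide has 21 equally likely choices, so probability 1/21; weight (1/9)·(1/21) = 1/189 each.
If it is in chest 5 (prior 1/9): the guide has 56 equally likely choices, so probability 1/56; weight (1/9)·(1/56) = 1/504.
The weights sum to 1/56.
So P(the ruby in chest 3 | the guide opened chest 1, chest 4, chest 6, chest 8, and chest 9) = (1/189) / (1/56) = 8/27.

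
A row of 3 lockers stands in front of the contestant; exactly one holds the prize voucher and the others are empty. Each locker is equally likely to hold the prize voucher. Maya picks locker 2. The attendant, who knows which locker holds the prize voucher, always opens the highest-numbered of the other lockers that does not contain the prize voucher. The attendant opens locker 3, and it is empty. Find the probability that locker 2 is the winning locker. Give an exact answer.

1/2

Consider each possible location of the prize voucher in turn.
If it is in either of lockers 1 and 2 (prior 1/3 each): locker 3 is the highest-numbered option available, probability 1; weight (1/3)·1 = 1/3 each.
If it is in locker 3 (prior 1/3): the attendant opened locker 3, so this case is ruled out; weight (1/3)·0 = 0.
The weights sum to 2/3.
So P(the prize voucher in locker 2 | the attendant opened locker 3) = (1/3) / (2/3) = 1/2.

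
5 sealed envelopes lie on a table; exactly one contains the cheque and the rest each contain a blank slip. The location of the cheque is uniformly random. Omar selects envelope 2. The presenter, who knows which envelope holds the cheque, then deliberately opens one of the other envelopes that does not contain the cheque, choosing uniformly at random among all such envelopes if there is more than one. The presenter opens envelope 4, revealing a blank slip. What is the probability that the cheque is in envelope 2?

Apply Bayes' rule, conditioning on where the cheque actually is.
If it is in any of envelopes 1, 3, and 5 (prior 1/5 each): the presenter has 3 equally likely choices, so probability 1/3; weight (1/5)·(1/3) = 1/15 each.
If it is in envelope 2 (prior 1/5): the presenter has 4 equally likely choices, so probability 1/4; weight (1/5)·(1/4) = 1/20.
If it is in envelope 4 (prior 1/5): the presenter opened envelope 4, so this case is ruled out; weight (1/5)·0 = 0.
The weights sum to 1/4.
So P(the cheque in envelope 2 | the presenter opened envelope 4) = (1/20) / (1/4) = 1/5.

1/5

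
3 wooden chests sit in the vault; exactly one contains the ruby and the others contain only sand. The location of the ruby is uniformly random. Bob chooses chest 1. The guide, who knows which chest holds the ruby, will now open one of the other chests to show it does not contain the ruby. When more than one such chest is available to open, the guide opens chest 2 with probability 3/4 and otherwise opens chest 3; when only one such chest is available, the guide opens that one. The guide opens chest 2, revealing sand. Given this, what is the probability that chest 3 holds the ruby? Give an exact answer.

Condition on the true location of the ruby.
If it is in chest 1 (prior 1/3): chest 2 is available, opened with probability 3/4; weight (1/3)·(3/4) = 1/4.
If it is in chest 2 (prior 1/3): the guide opened chest 2, so this case is ruled out; weight (1/3)·0 = 0.
If it is in chest 3 (prior 1/3): only chest 2 is available, probability 1; weight (1/3)·1 = 1/3.
The weights sum to 7/12.
So P(the ruby in chest 3 | the guide opened chest 2) = (1/3) / (7/12) = 4/7.

4/7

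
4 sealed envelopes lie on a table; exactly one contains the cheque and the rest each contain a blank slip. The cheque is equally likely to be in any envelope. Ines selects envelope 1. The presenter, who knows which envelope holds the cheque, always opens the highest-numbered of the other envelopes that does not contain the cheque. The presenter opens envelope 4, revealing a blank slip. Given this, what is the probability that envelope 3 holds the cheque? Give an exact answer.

Consider each possible location of the cheque in turn.
If it is in any of envelopes 1, 2, and 3 (prior 1/4 each): envelope 4 is the highest-numbered option available, probability 1; weight (1/4)·1 = 1/4 each.
If it is in envelope 4 (prior 1/4): the presenter opened envelope 4, so this case is ruled out; weight (1/4)·0 = 0.
The weights sum to 3/4.
So P(the cheque in envelope 3 | the presenter opened envelope 4) = (1/4) / (3/4) = 1/3.

1/3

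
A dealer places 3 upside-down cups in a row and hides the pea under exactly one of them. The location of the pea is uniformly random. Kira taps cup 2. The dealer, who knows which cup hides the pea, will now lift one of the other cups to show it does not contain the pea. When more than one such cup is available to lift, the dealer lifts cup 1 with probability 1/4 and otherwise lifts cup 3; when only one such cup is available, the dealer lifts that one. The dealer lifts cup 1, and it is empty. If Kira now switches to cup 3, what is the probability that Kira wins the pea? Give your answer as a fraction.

Consider each possible location of the pea in turn.
If it is under cup 1 (prior 1/3): the dealer opened cup 1, so this case is ruled out; weight (1/3)·0 = 0.
If it is under cup 2 (prior 1/3): cup 1 is available, opened with probability 1/4; weight (1/3)·(1/4) = 1/12.
If it is under cup 3 (prior 1/3): only cup 1 is available, probability 1; weight (1/3)·1 = 1/3.
The weights sum to 5/12.
So P(the pea under cup 3 | the dealer opened cup 1) = (1/3) / (5/12) = 4/5.

4/5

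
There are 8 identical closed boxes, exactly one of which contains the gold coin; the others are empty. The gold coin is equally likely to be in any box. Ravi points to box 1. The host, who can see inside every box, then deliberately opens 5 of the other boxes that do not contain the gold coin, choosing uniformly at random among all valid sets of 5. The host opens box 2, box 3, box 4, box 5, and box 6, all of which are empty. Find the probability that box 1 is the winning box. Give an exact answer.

1/8

Apply Bayes' rule, conditioning on where the gold coin actually is.
If it is in box 1 (prior 1/8): the host has 21 equally likely choices, so probability 1/21; weight (1/8)·(1/21) = 1/168.
If it is in any of boxes 2, 3, 4, 5, and 6 (prior 1/8 each): that box was opened and seen not to hold the prize — ruled out; weight (1/8)·0 = 0 each.
If it is in either of boxes 7 and 8 (prior 1/8 each): the host has 6 equally likely choices, so probability 1/6; weight (1/8)·(1/6) = 1/48 each.
The weights sum to 1/21.
So P(the gold coin in box 1 | the host opened box 2, box 3, box 4, box 5, and box 6) = (1/168) / (1/21) = 1/8.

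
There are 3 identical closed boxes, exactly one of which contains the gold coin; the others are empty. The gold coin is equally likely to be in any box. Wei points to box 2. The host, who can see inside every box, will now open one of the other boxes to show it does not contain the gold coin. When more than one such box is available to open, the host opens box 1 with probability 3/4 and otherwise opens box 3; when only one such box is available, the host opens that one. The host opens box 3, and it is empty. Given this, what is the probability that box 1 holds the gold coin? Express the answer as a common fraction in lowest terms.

Consider each possible location of the gold coin in turn.
If it is in box 1 (prior 1/3): only box 3 is available, probability 1; weight (1/3)·1 = 1/3.
If it is in box 2 (prior 1/3): box 1 is available but not opened, probability 1/4; weight (1/3)·(1/4) = 1/12.
If it is in box 3 (prior 1/3): the host opened box 3, so this case is ruled out; weight (1/3)·0 = 0.
The weights sum to 5/12.
So P(the gold coin in box 1 | the host opened box 3) = (1/3) / (5/12) = 4/5.

4/5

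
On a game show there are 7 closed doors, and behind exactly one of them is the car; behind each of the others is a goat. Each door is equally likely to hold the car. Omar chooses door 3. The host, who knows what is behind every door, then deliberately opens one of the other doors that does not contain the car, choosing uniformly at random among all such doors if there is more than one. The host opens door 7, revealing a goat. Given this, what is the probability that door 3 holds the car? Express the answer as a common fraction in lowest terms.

1/7

Consider each possible location of the car in turn.
If it is behind any of doors 1, 2, 4, 5, and 6 (prior 1/7 each): the host has 5 equally likely choices, so probability 1/5; weight (1/7)·(1/5) = 1/35 each.
If it is behind door 3 (prior 1/7): the host has 6 equally likely choices, so probability 1/6; weight (1/7)·(1/6) = 1/42.
If it is behind door 7 (prior 1/7): the host opened door 7, so this case is ruled out; weight (1/7)·0 = 0.
The weights sum to 1/6.
So P(the car behind door 3 | the host opened door 7) = (1/42) / (1/6) = 1/7.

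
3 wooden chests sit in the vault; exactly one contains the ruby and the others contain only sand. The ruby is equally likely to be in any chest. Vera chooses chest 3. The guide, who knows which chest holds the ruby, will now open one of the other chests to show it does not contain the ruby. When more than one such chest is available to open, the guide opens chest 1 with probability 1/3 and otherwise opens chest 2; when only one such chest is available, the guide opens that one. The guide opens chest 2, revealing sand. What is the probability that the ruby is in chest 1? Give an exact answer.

3/5

Consider each possible location of the ruby in turn.
If it is in chest 1 (prior 1/3): only chest 2 is available, probability 1; weight (1/3)·1 = 1/3.
If it is in chest 2 (prior 1/3): the guide opened chest 2, so this case is ruled out; weight (1/3)·0 = 0.
If it is in chest 3 (prior 1/3): chest 1 is available but not opened, probability 2/3; weight (1/3)·(2/3) = 2/9.
The weights sum to 5/9.
So P(the ruby in chest 1 | the guide opened chest 2) = (1/3) / (5/9) = 3/5.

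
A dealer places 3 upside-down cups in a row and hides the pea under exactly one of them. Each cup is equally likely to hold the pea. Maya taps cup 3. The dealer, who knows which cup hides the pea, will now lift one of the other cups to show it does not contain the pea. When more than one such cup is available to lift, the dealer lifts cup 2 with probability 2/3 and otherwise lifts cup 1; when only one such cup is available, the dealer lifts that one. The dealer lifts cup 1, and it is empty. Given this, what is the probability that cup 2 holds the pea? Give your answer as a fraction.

Consider each possible location of the pea in turn.
If it is under cup 1 (prior 1/3): the dealer opened cup 1, so this case is ruled out; weight (1/3)·0 = 0.
If it is under cup 2 (prior 1/3): only cup 1 is available, probability 1; weight (1/3)·1 = 1/3.
If it is under cup 3 (prior 1/3): cup 2 is available but not opened, probability 1/3; weight (1/3)·(1/3) = 1/9.
The weights sum to 4/9.
So P(the pea under cup 2 | the dealer opened cup 1) = (1/3) / (4/9) = 3/4.

3/4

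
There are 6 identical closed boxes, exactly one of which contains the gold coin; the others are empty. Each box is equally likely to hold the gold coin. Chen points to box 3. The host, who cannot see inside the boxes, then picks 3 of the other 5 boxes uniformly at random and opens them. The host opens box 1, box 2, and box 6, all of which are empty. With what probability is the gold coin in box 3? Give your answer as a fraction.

Apply Bayes' rule, conditioning on where the gold coin actually is.
If it is in any of boxes 1, 2, and 6 (prior 1/6 each): that box was opened and seen not to hold the prize — ruled out; weight (1/6)·0 = 0 each.
If it is in any of boxes 3, 4, and 5 (prior 1/6 each): the host picks exactly this set with probability 1/10 regardless, and none is the prize; weight (1/6)·(1/10) = 1/60 each.
The weights sum to 1/20.
So P(the gold coin in box 3 | the host opened box 1, box 2, and box 6) = (1/60) / (1/20) = 1/3.

1/3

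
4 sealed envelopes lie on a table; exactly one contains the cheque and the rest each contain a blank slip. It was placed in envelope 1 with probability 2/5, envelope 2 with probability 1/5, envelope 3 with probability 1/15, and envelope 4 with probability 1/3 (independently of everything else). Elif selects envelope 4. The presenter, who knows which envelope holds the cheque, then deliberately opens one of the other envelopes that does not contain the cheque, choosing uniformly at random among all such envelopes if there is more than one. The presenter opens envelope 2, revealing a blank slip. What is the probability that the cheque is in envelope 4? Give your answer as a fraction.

Condition on the true location of the cheque.
If it is in envelope 1 (prior 2/5): the presenter has 2 equally likely choices, so probability 1/2; weight (2/5)·(1/2) = 1/5.
If it is in envelope 2 (prior 1/5): the presenter opened envelope 2, so this case is ruled out; weight (1/5)·0 = 0.
If it is in envelope 3 (prior 1/15): the presenter has 2 equally likely choices, so probability 1/2; weight (1/15)·(1/2) = 1/30.
If it is in envelope 4 (prior 1/3): the presenter has 3 equally likely choices, so probability 1/3; weight (1/3)·(1/3) = 1/9.
The weights sum to 31/90.
So P(the cheque in envelope 4 | the presenter opened envelope 2) = (1/9) / (31/90) = 10/31.

10/31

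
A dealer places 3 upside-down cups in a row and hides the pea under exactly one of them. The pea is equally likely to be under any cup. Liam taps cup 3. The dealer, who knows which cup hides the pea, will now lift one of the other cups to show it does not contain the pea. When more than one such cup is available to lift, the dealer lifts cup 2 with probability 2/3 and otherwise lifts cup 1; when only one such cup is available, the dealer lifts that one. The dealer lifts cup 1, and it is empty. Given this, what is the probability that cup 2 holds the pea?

3/4

Consider each possible location of the pea in turn.
If it is under cup 1 (prior 1/3): the dealer opened cup 1, so this case is ruled out; weight (1/3)·0 = 0.
If it is under cup 2 (prior 1/3): only cup 1 is available, probability 1; weight (1/3)·1 = 1/3.
If it is under cup 3 (prior 1/3): cup 2 is available but not opened, probability 1/3; weight (1/3)·(1/3) = 1/9.
The weights sum to 4/9.
So P(the pea under cup 2 | the dealer opened cup 1) = (1/3) / (4/9) = 3/4.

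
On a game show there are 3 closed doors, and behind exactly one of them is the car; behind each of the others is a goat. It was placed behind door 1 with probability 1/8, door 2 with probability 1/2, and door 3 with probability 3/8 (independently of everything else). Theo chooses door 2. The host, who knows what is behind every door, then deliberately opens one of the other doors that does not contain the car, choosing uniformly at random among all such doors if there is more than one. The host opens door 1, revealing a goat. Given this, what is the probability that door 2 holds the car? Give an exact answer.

Apply Bayes' rule, conditioning on where the car actually is.
If it is behind door 1 (prior 1/8): the host opened door 1, so this case is ruled out; weight (1/8)·0 = 0.
If it is behind door 2 (prior 1/2): the host has 2 equally likely choices, so probability 1/2; weight (1/2)·(1/2) = 1/4.
If it is behind door 3 (prior 3/8): the host has no choice, probability 1; weight (3/8)·1 = 3/8.
The weights sum to 5/8.
So P(the car behind door 2 | the host opened door 1) = (1/4) / (5/8) = 2/5.

2/5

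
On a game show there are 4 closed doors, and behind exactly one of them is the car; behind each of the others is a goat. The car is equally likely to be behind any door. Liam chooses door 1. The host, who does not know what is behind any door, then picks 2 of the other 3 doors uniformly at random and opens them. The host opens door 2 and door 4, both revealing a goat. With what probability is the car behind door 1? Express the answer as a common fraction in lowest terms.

1/2

Condition on the true location of the car.
If it is behind either of doors 1 and 3 (prior 1/4 each): the host picks exactly this set with probability 1/3 regardless, and none is the prize; weight (1/4)·(1/3) = 1/12 each.
If it is behind either of doors 2 and 4 (prior 1/4 each): that door was opened and seen not to hold the prize — ruled out; weight (1/4)·0 = 0 each.
The weights sum to 1/6.
So P(the car behind door 1 | the host opened door 2 and door 4) = (1/12) / (1/6) = 1/2.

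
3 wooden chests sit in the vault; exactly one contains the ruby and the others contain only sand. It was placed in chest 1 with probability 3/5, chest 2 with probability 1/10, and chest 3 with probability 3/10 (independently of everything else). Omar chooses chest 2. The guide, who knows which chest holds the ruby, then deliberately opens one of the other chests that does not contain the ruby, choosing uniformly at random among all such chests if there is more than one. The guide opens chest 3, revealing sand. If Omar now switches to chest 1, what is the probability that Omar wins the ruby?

Apply Bayes' rule, conditioning on where the ruby actually is.
If it is in chest 1 (prior 3/5): the guide has no choice, probability 1; weight (3/5)·1 = 3/5.
If it is in chest 2 (prior 1/10): the guide has 2 equally likely choices, so probability 1/2; weight (1/10)·(1/2) = 1/20.
If it is in chest 3 (prior 3/10): the guide opened chest 3, so this case is ruled out; weight (3/10)·0 = 0.
The weights sum to 13/20.
So P(the ruby in chest 1 | the guide opened chest 3) = (3/5) / (13/20) = 12/13.

12/13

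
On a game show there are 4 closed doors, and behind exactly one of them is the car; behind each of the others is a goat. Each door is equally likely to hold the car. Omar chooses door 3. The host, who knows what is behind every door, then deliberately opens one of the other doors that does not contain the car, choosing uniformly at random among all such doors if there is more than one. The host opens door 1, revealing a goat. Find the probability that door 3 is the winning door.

1/4

Consider each possible location of the car in turn.
If it is behind door 1 (prior 1/4): the host opened door 1, so this case is ruled out; weight (1/4)·0 = 0.
If it is behind either of doors 2 and 4 (prior 1/4 each): the host has 2 equally likely choices, so probability 1/2; weight (1/4)·(1/2) = 1/8 each.
If it is behind door 3 (prior 1/4): the host has 3 equally likely choices, so probability 1/3; weight (1/4)·(1/3) = 1/12.
The weights sum to 1/3.
So P(the car behind door 3 | the host opened door 1) = (1/12) / (1/3) = 1/4.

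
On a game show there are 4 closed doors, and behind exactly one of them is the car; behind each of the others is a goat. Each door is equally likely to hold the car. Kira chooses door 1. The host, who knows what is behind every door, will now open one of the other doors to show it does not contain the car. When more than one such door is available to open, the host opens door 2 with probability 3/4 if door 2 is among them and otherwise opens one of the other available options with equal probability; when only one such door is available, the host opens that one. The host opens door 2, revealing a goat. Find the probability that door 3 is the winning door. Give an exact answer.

Condition on the true location of the car.
If it is behind any of doors 1, 3, and 4 (prior 1/4 each): door 2 is available, opened with probability 3/4; weight (1/4)·(3/4) = 3/16 each.
If it is behind door 2 (prior 1/4): the host opened door 2, so this case is ruled out; weight (1/4)·0 = 0.
The weights sum to 9/16.
So P(the car behind door 3 | the host opened door 2) = (3/16) / (9/16) = 1/3.

1/3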